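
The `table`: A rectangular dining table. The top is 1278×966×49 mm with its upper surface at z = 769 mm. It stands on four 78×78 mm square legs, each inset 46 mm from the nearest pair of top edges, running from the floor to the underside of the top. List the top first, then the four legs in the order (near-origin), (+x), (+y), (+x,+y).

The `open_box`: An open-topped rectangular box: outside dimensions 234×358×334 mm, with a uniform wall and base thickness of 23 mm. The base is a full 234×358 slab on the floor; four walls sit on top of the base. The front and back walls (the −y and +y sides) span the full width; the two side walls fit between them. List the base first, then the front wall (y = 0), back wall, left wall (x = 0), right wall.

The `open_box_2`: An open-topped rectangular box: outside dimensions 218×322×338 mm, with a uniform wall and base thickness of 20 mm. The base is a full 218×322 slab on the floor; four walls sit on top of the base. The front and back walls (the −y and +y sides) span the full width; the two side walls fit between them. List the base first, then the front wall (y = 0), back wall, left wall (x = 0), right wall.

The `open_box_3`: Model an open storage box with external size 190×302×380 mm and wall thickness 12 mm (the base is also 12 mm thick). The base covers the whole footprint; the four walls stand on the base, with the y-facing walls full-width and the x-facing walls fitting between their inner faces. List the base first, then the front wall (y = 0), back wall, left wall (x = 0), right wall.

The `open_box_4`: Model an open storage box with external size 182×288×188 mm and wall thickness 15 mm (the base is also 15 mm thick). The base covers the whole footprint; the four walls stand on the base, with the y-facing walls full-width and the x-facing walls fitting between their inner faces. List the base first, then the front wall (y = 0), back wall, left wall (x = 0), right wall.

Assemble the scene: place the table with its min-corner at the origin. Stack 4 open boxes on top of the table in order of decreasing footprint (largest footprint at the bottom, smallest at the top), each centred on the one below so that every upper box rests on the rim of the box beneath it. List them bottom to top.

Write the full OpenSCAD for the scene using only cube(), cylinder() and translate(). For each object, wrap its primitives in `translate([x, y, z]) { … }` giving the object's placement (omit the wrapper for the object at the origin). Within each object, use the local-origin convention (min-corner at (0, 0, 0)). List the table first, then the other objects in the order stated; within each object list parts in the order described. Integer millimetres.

translate([0, 0, 720]) cube([1278, 966, 49]);
translate([46, 46, 0]) cube([78, 78, 720]);
translate([1154, 46, 0]) cube([78, 78, 720]);
translate([46, 842, 0]) cube([78, 78, 720]);
translate([1154, 842, 0]) cube([78, 78, 720]);
translate([522, 304, 769]) {
  cube([234, 358, 23]);
  translate([0, 0, 23]) cube([234, 23, 311]);
  translate([0, 335, 23]) cube([234, 23, 311]);
  translate([0, 23, 23]) cube([23, 312, 311]);
  translate([211, 23, 23]) cube([23, 312, 311]);
}
translate([530, 322, 1103]) {
  cube([218, 322, 20]);
  translate([0, 0, 20]) cube([218, 20, 318]);
  translate([0, 302, 20]) cube([218, 20, 318]);
  translate([0, 20, 20]) cube([20, 282, 318]);
  translate([198, 20, 20]) cube([20, 282, 318]);
}
translate([544, 332, 1441]) {
  cube([190, 302, 12]);
  translate([0, 0, 12]) cube([190, 12, 368]);
  translate([0, 290, 12]) cube([190, 12, 368]);
  translate([0, 12, 12]) cube([12, 278, 368]);
  translate([178, 12, 12]) cube([12, 278, 368]);
}
translate([548, 339, 1821]) {
  cube([182, 288, 15]);
  translate([0, 0, 15]) cube([182, 15, 173]);
  translate([0, 273, 15]) cube([182, 15, 173]);
  translate([0, 15, 15]) cube([15, 258, 173]);
  translate([167, 15, 15]) cube([15, 258, 173]);
}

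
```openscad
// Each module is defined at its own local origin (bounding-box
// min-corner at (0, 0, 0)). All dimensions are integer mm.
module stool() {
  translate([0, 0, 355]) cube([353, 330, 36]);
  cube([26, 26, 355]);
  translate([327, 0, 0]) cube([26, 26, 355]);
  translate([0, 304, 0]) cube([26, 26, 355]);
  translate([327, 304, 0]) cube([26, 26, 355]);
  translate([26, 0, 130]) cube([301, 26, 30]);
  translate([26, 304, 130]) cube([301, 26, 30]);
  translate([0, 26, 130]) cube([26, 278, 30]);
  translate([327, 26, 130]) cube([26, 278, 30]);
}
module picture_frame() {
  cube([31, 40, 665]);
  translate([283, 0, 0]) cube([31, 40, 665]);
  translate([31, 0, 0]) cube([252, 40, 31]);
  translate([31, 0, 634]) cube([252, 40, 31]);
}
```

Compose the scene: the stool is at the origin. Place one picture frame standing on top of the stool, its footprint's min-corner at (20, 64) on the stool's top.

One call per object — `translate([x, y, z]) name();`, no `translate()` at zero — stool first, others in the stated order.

stool();
translate([20, 64, 391]) picture_frame();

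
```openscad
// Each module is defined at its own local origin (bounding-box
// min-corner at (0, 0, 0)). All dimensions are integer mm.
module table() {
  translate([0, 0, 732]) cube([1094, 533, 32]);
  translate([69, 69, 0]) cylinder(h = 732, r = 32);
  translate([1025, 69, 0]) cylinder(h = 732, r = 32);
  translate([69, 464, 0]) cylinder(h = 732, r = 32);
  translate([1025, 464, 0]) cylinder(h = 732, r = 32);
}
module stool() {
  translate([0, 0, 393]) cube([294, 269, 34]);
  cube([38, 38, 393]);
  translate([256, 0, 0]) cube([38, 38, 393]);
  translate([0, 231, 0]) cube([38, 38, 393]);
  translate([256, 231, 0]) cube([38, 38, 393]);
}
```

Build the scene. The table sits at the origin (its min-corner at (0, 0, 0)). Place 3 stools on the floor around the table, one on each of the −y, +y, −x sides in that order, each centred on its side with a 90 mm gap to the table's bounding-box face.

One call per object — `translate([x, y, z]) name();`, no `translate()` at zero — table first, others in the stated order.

table();
translate([400, -359, 0]) stool();
translate([400, 623, 0]) stool();
translate([-384, 132, 0]) stool();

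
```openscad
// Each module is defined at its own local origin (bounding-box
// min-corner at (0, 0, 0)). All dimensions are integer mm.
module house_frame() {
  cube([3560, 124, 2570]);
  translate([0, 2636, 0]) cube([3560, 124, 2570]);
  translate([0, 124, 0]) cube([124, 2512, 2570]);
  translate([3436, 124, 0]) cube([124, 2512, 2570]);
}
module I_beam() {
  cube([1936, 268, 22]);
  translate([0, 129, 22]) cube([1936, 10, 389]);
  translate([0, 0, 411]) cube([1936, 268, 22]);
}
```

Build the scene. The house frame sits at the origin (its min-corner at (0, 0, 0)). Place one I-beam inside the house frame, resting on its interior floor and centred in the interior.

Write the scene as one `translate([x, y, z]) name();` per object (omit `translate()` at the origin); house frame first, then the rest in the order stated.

house_frame();
translate([812, 1246, 0]) I_beam();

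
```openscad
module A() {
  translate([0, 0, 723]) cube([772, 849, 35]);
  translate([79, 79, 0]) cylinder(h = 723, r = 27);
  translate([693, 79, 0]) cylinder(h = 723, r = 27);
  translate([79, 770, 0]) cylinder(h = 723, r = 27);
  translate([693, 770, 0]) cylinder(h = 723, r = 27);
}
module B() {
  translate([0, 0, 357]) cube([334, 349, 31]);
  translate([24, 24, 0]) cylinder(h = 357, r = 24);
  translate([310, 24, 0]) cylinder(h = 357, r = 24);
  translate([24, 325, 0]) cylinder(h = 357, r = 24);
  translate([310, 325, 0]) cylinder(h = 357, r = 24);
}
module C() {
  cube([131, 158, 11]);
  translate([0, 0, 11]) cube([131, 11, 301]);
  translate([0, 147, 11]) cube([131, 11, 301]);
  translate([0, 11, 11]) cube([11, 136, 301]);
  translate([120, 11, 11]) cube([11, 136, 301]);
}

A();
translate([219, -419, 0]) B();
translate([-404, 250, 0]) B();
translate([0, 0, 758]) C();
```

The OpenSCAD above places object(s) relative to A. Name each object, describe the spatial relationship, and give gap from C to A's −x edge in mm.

A is a table. B is a stool. C is an open box. Two stools sit around the table at the −y, −x sides. The open box is on top of the table. The gap from the open box to the table's −x edge is 0 mm.

The open box's min-x is at 0; the table's min-x is 0; gap = 0 mm.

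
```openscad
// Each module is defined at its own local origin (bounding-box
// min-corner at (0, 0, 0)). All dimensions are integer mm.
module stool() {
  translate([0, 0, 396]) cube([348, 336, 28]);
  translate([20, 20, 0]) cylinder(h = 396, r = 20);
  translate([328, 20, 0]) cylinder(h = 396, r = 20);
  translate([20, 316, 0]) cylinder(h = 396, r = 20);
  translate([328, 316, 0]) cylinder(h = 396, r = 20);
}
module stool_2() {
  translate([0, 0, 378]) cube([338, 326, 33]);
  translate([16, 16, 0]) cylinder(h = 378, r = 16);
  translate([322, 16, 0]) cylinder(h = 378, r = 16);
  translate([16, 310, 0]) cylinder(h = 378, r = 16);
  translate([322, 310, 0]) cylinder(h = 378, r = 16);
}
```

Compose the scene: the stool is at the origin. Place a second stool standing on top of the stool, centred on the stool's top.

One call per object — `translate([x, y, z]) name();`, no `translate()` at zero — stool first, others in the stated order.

stool();
translate([5, 5, 424]) stool_2();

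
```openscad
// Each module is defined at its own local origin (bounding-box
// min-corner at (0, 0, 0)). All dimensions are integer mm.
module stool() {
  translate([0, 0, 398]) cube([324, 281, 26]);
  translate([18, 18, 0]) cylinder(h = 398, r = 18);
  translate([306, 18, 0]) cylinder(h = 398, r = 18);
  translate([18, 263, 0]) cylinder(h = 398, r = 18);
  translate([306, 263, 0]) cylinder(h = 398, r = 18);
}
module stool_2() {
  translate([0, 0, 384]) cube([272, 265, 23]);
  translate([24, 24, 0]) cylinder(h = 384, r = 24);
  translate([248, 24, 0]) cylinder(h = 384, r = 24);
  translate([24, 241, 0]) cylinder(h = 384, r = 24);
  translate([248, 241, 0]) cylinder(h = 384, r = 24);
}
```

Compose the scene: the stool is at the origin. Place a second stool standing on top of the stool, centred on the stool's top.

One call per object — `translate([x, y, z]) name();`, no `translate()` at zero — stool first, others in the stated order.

stool();
translate([26, 8, 424]) stool_2();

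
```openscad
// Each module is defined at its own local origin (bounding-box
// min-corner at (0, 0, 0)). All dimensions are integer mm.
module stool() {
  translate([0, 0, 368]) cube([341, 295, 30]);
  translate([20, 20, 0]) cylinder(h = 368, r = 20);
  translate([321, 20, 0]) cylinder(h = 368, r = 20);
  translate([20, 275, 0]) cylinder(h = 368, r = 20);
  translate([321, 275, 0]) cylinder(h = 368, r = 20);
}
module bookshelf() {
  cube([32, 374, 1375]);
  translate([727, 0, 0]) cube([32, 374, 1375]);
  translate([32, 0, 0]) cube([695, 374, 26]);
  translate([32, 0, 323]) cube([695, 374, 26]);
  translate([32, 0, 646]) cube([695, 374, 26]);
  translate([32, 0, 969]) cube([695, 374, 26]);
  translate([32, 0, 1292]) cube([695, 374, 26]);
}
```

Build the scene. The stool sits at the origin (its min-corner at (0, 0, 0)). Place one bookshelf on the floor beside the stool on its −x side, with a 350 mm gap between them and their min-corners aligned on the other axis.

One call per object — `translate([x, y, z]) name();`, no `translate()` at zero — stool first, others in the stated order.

stool();
translate([-1109, 0, 0]) bookshelf();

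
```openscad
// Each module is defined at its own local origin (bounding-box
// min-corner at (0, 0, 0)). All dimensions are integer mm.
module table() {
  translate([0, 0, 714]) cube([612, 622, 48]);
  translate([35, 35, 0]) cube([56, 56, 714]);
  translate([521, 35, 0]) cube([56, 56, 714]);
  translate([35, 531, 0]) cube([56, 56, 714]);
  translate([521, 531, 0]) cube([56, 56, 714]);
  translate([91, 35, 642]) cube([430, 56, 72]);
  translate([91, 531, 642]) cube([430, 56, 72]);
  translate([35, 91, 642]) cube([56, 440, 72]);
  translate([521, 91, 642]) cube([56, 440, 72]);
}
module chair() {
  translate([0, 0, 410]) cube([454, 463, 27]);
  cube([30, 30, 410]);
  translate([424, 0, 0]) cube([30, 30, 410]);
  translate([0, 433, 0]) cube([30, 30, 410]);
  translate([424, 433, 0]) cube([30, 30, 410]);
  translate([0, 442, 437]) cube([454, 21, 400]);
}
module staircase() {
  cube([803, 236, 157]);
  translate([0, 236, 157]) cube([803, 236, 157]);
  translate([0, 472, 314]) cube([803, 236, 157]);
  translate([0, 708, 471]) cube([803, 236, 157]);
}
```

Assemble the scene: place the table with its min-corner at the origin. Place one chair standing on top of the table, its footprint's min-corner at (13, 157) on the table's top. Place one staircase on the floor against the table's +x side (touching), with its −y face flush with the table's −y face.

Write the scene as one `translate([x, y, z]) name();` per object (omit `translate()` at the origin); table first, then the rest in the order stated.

table();
translate([13, 157, 762]) chair();
translate([612, 0, 0]) staircase();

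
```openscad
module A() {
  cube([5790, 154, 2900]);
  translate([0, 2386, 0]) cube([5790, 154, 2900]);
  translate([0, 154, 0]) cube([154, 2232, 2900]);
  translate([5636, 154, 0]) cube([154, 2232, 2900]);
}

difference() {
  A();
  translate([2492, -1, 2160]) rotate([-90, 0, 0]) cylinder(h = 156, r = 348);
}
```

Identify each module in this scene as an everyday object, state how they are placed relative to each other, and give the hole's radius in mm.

The subtracted cylinder has r = 348 mm.

A is a house frame. The house frame has a circular hole through its front wall. The hole's radius is 348 mm.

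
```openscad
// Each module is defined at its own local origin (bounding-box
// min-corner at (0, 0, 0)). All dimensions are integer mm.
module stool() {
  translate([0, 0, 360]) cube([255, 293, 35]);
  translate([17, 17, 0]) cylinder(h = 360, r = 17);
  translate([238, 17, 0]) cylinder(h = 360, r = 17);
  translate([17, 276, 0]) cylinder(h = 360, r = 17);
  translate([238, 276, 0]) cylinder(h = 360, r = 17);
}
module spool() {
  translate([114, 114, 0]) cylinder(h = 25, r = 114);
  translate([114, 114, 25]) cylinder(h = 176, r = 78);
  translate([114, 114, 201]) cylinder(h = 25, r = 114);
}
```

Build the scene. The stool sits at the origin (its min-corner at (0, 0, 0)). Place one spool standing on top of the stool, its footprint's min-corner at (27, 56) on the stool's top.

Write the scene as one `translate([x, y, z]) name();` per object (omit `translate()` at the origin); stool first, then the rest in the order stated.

stool();
translate([27, 56, 395]) spool();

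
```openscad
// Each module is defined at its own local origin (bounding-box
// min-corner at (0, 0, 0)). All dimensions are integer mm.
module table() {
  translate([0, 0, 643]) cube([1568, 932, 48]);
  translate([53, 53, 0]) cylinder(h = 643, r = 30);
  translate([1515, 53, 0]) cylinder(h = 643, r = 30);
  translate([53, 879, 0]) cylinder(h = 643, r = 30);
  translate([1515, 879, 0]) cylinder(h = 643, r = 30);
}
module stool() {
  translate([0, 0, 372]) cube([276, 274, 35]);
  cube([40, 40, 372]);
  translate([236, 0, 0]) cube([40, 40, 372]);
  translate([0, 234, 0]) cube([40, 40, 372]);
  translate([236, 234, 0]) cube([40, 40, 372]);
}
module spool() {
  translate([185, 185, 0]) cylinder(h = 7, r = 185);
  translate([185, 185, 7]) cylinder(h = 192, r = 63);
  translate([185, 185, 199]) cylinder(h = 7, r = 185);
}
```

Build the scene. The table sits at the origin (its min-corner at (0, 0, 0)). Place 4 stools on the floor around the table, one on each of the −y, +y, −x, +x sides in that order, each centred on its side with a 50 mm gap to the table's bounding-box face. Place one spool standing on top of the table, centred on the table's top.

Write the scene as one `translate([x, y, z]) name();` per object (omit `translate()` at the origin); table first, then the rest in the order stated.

table();
translate([646, -324, 0]) stool();
translate([646, 982, 0]) stool();
translate([-326, 329, 0]) stool();
translate([1618, 329, 0]) stool();
translate([599, 281, 691]) spool();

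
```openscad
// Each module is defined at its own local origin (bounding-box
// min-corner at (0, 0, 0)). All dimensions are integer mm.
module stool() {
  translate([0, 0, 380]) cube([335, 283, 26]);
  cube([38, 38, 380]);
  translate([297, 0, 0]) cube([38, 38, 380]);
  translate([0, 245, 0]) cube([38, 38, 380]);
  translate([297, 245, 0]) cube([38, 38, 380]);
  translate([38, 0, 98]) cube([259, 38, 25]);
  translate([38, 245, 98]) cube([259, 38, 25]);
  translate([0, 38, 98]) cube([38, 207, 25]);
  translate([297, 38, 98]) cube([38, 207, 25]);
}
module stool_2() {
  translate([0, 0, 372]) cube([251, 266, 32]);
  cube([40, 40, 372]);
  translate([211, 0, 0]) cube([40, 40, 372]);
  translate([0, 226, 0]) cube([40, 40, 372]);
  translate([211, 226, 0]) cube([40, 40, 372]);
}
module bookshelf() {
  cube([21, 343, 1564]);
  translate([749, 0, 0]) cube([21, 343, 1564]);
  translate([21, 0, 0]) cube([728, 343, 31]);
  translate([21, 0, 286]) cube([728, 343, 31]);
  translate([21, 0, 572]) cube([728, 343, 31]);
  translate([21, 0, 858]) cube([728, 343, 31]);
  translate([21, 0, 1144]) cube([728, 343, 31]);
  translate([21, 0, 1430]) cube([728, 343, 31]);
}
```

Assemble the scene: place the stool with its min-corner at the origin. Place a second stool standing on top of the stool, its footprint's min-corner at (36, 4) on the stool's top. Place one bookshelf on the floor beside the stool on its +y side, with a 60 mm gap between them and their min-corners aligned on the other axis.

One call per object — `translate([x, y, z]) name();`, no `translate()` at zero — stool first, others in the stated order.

stool();
translate([36, 4, 406]) stool_2();
translate([0, 343, 0]) bookshelf();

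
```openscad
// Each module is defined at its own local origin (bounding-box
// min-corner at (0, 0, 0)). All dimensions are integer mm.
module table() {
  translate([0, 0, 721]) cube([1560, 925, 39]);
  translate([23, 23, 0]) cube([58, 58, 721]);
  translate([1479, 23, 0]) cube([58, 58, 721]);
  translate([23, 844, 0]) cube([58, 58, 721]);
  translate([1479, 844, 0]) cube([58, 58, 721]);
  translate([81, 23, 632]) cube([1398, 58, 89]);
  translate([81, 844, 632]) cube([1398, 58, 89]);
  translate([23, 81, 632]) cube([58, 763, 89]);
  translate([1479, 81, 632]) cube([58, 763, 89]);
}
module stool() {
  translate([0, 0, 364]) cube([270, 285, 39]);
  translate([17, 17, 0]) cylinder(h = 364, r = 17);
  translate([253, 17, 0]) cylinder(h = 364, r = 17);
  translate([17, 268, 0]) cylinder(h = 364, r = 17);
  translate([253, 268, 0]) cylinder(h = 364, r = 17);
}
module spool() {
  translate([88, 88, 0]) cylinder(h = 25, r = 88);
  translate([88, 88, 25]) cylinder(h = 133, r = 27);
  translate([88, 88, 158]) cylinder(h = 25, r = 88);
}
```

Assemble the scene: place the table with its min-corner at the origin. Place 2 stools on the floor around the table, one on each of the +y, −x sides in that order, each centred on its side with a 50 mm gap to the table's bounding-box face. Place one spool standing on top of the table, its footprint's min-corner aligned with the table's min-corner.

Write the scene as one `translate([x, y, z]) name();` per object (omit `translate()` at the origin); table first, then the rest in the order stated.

table();
translate([645, 975, 0]) stool();
translate([-320, 320, 0]) stool();
translate([0, 0, 760]) spool();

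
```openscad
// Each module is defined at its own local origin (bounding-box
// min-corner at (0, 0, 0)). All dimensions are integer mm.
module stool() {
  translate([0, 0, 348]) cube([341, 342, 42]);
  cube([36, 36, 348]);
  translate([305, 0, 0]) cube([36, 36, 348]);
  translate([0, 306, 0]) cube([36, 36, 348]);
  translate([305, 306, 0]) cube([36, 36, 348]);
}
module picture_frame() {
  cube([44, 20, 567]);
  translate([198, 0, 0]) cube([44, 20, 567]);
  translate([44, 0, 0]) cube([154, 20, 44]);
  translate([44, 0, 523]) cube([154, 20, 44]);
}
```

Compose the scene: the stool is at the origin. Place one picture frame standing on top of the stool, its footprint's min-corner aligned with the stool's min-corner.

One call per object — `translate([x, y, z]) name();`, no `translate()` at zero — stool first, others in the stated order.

stool();
translate([0, 0, 390]) picture_frame();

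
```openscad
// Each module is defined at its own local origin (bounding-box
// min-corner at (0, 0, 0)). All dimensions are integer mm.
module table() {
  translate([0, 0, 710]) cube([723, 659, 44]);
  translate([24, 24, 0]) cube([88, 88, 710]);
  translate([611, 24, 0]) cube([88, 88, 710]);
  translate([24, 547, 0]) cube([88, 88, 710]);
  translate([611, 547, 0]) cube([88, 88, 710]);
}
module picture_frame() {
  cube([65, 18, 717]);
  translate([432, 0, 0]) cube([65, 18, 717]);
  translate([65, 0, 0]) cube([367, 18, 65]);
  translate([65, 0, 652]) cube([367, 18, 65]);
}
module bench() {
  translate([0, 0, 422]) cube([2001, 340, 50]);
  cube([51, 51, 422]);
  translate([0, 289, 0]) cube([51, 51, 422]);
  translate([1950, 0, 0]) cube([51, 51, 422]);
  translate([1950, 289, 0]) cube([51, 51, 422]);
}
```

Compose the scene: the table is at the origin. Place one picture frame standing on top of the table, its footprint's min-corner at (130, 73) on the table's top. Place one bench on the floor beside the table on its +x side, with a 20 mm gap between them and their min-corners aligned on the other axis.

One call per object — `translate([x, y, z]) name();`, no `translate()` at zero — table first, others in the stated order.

table();
translate([130, 73, 754]) picture_frame();
translate([743, 0, 0]) bench();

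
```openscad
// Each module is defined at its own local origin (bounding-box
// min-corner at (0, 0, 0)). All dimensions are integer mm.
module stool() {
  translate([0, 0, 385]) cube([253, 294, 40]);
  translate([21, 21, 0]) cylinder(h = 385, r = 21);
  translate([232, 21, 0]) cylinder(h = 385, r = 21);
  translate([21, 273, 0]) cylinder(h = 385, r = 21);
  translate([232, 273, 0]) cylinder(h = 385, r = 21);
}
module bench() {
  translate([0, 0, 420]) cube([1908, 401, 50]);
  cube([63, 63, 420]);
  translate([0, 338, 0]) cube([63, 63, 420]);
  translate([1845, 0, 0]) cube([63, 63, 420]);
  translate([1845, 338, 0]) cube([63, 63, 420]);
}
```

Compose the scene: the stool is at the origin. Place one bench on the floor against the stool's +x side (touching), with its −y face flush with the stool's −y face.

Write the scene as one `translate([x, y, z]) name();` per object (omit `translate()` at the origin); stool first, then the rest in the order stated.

stool();
translate([253, 0, 0]) bench();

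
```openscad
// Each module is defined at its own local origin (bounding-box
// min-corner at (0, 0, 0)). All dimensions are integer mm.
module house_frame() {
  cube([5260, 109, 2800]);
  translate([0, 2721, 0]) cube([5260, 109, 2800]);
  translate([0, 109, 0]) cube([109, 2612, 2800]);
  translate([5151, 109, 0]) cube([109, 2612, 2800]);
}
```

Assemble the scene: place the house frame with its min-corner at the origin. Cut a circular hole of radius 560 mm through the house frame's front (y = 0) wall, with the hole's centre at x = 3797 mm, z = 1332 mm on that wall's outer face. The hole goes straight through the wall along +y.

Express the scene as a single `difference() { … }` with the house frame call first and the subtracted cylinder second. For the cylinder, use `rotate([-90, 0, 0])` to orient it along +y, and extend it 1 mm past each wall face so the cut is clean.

difference() {
  house_frame();
  translate([3797, -1, 1332]) rotate([-90, 0, 0]) cylinder(h = 111, r = 560);
}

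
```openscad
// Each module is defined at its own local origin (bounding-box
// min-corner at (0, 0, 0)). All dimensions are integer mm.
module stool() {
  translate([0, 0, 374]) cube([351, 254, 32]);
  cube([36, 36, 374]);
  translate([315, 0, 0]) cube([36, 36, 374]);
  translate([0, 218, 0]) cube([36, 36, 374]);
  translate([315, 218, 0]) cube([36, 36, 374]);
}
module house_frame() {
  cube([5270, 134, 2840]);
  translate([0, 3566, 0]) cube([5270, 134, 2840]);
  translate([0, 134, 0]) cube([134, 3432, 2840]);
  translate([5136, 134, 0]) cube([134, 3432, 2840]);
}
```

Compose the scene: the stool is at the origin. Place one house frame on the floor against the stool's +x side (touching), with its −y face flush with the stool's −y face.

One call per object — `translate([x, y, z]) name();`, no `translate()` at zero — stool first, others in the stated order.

stool();
translate([351, 0, 0]) house_frame();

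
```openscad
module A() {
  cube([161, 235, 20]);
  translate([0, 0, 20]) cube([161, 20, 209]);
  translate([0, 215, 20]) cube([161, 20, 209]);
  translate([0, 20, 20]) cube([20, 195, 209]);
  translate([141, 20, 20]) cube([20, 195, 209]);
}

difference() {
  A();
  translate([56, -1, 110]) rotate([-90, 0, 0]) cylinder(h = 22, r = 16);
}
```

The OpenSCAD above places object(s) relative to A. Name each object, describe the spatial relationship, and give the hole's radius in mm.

A is an open box. The open box has a circular hole through its front wall. The hole's radius is 16 mm.

The subtracted cylinder has r = 16 mm.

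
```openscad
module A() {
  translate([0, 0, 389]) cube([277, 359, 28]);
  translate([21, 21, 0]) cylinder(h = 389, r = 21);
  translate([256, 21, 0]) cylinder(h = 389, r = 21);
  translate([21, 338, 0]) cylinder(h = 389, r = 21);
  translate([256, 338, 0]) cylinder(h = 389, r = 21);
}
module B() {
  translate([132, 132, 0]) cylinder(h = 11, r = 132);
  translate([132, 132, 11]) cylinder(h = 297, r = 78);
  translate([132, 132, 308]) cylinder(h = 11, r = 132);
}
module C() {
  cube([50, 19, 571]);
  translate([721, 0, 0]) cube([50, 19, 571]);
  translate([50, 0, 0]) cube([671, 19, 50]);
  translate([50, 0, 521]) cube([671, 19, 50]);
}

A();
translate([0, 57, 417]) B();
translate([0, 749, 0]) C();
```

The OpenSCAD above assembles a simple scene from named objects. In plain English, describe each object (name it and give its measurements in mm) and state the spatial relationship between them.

A is a four-legged stool. The seat is a 277×359×28 mm slab whose top surface is at z = 417 mm; four round legs, each 42 mm in diameter, run from the floor (z = 0) to the underside of the seat, each leg's axis is inset half a diameter from the nearest pair of seat edges (so the leg's bounding box is flush with the corner).

B is a spool: two coaxial disc flanges of radius 132 mm and thickness 11 mm, joined by a core cylinder of radius 78 mm and height 297 mm. The lower flange rests on z = 0 and the three cylinders share a vertical axis.

C is a rectangular picture frame lying in the x–z plane (depth along y). The opening is 671 mm wide (x) by 471 mm tall (z), surrounded by a border 50 mm wide on all four sides. The frame is 19 mm deep and is made of two full-height vertical stiles with two horizontal rails fitted between them.

The spool is on top of the stool. The picture frame is on the floor beside the stool on its +y side.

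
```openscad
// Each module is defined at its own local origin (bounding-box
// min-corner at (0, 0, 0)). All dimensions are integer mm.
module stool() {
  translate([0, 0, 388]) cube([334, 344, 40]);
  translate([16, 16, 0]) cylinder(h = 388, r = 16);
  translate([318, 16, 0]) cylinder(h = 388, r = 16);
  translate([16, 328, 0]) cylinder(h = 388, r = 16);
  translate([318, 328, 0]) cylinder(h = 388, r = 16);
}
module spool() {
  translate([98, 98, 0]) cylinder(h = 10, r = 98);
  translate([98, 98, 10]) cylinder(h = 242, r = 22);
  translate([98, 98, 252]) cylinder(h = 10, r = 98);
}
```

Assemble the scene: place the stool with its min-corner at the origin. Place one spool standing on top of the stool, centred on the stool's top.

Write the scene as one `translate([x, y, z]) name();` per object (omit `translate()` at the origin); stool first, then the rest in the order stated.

stool();
translate([69, 74, 428]) spool();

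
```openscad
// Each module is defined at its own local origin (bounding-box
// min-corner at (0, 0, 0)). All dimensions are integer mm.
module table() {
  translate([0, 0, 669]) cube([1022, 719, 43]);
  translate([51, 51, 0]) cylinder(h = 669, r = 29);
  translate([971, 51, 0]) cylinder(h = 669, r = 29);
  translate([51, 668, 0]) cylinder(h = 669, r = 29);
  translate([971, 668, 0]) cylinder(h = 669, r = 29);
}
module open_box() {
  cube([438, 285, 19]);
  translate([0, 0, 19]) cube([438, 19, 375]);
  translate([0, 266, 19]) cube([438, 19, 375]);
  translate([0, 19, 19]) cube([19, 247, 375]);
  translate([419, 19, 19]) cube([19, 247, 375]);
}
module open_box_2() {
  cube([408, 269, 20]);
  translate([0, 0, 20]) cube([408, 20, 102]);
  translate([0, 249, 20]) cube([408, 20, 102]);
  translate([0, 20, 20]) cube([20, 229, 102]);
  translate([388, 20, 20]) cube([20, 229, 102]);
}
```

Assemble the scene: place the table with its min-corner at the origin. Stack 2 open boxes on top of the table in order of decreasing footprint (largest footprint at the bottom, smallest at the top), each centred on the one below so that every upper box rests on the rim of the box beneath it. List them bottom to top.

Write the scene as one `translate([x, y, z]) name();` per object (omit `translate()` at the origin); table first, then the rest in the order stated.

table();
translate([292, 217, 712]) open_box();
translate([307, 225, 1106]) open_box_2();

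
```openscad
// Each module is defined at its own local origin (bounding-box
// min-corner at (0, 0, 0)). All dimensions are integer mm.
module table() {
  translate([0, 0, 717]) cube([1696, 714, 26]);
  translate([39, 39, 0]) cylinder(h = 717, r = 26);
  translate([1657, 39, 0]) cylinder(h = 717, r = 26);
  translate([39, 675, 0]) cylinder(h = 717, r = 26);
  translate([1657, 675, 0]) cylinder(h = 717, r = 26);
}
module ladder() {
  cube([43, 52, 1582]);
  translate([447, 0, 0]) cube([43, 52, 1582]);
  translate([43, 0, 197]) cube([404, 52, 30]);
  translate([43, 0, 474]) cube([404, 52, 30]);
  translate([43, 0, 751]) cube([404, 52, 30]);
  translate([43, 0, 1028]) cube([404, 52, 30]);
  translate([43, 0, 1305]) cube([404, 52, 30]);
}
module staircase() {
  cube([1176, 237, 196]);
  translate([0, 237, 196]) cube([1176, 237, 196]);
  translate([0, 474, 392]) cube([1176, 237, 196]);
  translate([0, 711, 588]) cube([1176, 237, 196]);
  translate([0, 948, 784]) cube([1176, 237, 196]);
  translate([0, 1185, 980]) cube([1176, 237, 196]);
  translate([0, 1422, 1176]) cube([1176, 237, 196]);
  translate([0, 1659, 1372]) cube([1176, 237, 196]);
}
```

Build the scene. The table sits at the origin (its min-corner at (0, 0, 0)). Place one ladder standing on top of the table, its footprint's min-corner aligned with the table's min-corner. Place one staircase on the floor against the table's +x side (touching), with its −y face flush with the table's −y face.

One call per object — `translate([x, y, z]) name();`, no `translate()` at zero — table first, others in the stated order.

table();
translate([0, 0, 743]) ladder();
translate([1696, 0, 0]) staircase();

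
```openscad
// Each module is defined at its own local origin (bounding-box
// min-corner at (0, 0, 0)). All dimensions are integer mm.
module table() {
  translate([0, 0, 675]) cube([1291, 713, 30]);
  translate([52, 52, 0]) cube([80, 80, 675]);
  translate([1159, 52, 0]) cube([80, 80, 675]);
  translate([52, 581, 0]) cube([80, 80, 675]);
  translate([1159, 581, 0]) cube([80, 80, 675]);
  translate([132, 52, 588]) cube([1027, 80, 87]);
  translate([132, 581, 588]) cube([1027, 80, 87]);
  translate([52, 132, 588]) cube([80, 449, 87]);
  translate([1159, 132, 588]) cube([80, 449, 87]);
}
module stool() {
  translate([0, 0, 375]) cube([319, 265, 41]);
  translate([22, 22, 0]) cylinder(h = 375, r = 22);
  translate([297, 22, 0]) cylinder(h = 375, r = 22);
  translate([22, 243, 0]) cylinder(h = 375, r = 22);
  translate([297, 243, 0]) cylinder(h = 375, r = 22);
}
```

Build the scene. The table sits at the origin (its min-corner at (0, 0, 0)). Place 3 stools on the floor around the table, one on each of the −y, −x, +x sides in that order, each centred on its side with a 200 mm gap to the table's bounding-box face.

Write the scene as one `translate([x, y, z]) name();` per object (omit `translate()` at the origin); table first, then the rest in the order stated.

table();
translate([486, -465, 0]) stool();
translate([-519, 224, 0]) stool();
translate([1491, 224, 0]) stool();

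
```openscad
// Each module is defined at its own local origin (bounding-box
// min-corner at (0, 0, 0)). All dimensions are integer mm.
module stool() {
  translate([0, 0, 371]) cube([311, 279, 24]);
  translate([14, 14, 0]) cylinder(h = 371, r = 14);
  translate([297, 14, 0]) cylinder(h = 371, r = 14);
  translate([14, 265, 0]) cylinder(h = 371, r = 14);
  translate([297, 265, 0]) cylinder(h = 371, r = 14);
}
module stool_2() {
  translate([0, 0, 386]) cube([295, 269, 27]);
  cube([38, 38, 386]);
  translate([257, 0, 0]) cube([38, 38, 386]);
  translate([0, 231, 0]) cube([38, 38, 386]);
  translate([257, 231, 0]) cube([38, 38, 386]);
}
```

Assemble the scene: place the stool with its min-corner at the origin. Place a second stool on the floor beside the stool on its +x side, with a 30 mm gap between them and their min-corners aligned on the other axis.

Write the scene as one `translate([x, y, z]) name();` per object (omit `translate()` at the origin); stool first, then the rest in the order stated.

stool();
translate([341, 0, 0]) stool_2();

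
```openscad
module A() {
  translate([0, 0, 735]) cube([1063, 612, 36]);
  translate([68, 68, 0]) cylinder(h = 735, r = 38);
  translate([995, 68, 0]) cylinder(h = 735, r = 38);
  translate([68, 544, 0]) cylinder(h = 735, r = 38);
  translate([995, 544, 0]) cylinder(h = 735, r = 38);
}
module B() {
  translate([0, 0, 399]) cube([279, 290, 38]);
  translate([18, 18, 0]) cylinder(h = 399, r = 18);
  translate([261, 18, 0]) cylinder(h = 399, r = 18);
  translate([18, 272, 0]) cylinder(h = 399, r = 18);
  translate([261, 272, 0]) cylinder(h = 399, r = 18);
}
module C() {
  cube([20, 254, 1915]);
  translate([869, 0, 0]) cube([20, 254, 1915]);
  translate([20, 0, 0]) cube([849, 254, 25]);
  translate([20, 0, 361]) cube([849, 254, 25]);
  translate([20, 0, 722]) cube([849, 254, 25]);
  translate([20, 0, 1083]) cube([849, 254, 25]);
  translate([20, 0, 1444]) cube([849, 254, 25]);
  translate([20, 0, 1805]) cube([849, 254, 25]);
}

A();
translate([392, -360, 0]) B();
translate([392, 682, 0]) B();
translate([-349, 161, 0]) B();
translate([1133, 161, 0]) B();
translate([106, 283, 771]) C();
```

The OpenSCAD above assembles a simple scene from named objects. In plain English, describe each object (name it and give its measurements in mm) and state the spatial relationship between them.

A is a rectangular dining table. The top is 1063×612×36 mm with its upper surface at z = 771 mm. It stands on four round legs of 76 mm diameter, each leg's bounding box inset 30 mm from the nearest pair of top edges, running from the floor to the underside of the top.

B is a four-legged stool. The seat is a 279×290×38 mm slab whose top surface is at z = 437 mm; four round legs, each 36 mm in diameter, run from the floor (z = 0) to the underside of the seat, each leg's axis is inset half a diameter from the nearest pair of seat edges (so the leg's bounding box is flush with the corner).

C is an open bookshelf. Two side panels, each 20 mm thick, 254 mm deep and 1915 mm tall, stand 889 mm apart (outside-to-outside). Between them sit 6 shelves, each 25 mm thick and 254 mm deep, spanning the full gap between the sides. The bottom shelf rests on the floor (its underside at z = 0) and the clear gap between one shelf's top and the next shelf's underside is 336 mm.

Four stools sit around the table at the −y, +y, −x, +x sides. The bookshelf is on top of the table.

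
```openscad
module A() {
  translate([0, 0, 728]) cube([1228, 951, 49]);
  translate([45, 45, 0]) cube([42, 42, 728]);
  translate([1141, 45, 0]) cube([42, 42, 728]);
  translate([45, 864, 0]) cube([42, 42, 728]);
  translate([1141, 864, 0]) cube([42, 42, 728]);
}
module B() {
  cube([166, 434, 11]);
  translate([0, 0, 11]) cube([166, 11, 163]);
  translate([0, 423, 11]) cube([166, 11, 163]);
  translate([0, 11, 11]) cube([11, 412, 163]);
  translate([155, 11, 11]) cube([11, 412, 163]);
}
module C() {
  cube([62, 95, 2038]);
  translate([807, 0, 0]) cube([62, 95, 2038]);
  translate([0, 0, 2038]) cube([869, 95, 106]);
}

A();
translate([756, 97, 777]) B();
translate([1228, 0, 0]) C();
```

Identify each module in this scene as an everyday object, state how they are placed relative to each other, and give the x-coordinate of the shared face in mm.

The table's +x face and the door frame's −x face are both at x = 1228 mm.

A is a table. B is an open box. C is a door frame. The open box is on top of the table. The door frame is against the table's +x side, with their −y faces flush. The x-coordinate of the shared face is 1228 mm.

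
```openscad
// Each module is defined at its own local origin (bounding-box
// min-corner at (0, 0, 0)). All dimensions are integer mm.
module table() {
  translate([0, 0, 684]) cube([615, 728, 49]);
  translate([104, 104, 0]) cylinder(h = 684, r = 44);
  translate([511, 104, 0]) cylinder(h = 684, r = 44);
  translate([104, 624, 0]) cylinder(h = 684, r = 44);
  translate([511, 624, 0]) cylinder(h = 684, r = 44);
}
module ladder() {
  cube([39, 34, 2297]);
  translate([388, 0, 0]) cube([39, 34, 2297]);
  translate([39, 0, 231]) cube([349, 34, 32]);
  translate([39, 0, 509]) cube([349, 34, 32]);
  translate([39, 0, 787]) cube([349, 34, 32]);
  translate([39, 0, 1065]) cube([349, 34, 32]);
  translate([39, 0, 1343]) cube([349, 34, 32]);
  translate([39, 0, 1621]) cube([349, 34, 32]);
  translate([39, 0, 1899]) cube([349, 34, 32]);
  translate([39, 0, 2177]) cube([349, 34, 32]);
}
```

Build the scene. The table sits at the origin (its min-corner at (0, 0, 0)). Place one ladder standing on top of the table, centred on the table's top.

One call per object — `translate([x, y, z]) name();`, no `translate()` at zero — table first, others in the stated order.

table();
translate([94, 347, 733]) ladder();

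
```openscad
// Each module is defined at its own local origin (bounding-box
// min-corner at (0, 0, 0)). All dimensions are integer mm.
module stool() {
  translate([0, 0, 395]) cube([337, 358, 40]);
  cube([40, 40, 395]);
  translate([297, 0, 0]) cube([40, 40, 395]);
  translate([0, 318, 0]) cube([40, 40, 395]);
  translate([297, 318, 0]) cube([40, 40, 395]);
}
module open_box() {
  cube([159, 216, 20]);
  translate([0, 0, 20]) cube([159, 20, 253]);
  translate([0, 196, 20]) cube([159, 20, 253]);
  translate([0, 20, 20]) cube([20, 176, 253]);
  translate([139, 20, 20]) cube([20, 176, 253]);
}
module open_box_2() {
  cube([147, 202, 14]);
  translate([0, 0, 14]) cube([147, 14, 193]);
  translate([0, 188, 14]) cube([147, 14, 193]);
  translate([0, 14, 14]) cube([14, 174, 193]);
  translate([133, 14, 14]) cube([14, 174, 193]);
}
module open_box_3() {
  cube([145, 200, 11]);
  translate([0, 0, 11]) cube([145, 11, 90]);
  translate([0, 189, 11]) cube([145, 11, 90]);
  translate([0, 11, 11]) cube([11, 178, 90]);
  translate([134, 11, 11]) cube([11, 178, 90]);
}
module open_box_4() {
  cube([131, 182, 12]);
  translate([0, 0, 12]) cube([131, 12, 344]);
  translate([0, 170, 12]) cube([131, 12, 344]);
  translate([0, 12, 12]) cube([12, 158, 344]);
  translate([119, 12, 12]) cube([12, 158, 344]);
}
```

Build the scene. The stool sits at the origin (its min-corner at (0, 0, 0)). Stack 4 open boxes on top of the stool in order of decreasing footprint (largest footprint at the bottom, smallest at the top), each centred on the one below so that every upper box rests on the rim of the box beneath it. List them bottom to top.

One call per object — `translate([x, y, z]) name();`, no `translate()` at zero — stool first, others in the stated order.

stool();
translate([89, 71, 435]) open_box();
translate([95, 78, 708]) open_box_2();
translate([96, 79, 915]) open_box_3();
translate([103, 88, 1016]) open_box_4();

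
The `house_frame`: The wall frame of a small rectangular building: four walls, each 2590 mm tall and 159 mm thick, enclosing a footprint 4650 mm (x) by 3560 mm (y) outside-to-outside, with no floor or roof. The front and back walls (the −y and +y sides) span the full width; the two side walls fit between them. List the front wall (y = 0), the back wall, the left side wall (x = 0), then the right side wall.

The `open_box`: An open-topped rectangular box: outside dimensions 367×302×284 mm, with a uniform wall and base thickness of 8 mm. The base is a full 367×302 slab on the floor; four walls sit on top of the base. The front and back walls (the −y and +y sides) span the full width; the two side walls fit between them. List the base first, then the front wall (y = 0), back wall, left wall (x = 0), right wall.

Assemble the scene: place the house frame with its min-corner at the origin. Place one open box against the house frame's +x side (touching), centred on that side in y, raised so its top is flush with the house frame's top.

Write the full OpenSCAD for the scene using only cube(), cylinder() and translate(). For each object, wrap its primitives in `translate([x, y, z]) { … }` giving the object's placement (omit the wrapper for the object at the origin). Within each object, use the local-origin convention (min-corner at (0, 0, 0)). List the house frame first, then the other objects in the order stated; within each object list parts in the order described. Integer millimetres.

cube([4650, 159, 2590]);
translate([0, 3401, 0]) cube([4650, 159, 2590]);
translate([0, 159, 0]) cube([159, 3242, 2590]);
translate([4491, 159, 0]) cube([159, 3242, 2590]);
translate([4650, 1629, 2306]) {
  cube([367, 302, 8]);
  translate([0, 0, 8]) cube([367, 8, 276]);
  translate([0, 294, 8]) cube([367, 8, 276]);
  translate([0, 8, 8]) cube([8, 286, 276]);
  translate([359, 8, 8]) cube([8, 286, 276]);
}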